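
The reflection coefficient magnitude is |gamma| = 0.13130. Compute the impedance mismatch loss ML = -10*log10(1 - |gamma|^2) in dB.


ML = -10 * log10(1 - 0.13130^2) = -10 * log10(0.98276031) = 0.07552 dB

0.07552 dB


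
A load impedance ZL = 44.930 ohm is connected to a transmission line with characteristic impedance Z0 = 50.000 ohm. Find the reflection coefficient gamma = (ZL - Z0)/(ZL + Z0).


gamma = (44.930 - 50.000) / (44.930 + 50.000) = -0.05341

-0.05341


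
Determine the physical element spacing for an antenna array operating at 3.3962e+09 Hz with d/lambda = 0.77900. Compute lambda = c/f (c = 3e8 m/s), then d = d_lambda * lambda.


lambda = c / f = 3.0000e+08 / 3.3962e+09 = 0.08833402 m
d = 0.77900 * 0.08833402 = 0.06881 m

0.06881 m


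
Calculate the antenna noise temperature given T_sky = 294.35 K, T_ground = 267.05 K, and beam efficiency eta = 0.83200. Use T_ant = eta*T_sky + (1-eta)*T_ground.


T_ant = 0.83200 * 294.35 + (1 - 0.83200) * 267.05 = 289.8 K

289.8 K


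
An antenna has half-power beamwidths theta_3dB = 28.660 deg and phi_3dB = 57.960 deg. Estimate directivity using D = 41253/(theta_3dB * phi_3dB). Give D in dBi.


D_linear = 41253 / (28.660 * 57.960) = 24.83425
D_dBi = 10 * log10(24.83425) = 13.95 dBi

13.95 dBi


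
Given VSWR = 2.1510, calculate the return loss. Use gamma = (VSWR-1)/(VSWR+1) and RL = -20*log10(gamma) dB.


gamma = (2.1510 - 1) / (2.1510 + 1) = 0.3652809
RL = -20 * log10(0.3652809) = 8.747 dB

8.747 dB


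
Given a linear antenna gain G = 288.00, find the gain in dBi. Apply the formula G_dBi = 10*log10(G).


G_dBi = 10 * log10(288.00) = 24.59 dBi

24.59 dBi


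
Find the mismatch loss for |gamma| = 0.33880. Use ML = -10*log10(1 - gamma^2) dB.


ML = -10 * log10(1 - 0.33880^2) = -10 * log10(0.88521456) = 0.5295 dB

0.5295 dB


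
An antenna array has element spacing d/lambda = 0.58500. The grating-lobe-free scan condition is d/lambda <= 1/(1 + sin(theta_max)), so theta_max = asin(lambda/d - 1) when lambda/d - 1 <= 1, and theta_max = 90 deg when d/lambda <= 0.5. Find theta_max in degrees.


lambda/d - 1 = 1/0.58500 - 1 = 0.7094017
theta_max = asin(0.7094017) = 45.19 deg

45.19 deg


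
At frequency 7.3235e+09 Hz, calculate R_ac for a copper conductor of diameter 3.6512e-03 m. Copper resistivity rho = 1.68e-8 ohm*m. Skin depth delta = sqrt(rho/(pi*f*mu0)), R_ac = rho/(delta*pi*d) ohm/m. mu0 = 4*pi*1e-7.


delta = sqrt(1.68e-8 / (pi * 7.3235e+09 * 4*pi*1e-7)) = 7.622816e-07 m
R_ac = 1.68e-8 / (7.622816e-07 * pi * 3.6512e-03) = 1.921 ohm/m

1.921 ohm/m


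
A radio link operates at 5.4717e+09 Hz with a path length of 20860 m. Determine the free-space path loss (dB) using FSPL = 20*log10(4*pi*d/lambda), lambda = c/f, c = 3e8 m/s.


lambda = c / f = 3.0000e+08 / 5.4717e+09 = 0.05482757 m
FSPL = 20 * log10(4*pi*20860/0.05482757) = 133.6 dB

133.6 dB


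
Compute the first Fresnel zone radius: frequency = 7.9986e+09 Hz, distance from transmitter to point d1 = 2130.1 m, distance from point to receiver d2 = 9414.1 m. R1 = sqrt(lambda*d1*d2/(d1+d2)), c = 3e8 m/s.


lambda = c / f = 3.0000e+08 / 7.9986e+09 = 0.03750656 m
R1 = sqrt(0.03750656 * 2130.1 * 9414.1 / (2130.1 + 9414.1)) = 8.072 m

8.072 m


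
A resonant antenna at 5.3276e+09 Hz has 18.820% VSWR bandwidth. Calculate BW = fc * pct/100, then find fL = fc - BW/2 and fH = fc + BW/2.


BW = 5.3276e+09 * 18.820/100 = 1.002654e+09 Hz
fL = 5.3276e+09 - 1.002654e+09/2 = 4.826e+09 Hz
fH = 5.3276e+09 + 1.002654e+09/2 = 5.829e+09 Hz

BW=1.003e+09 Hz, fL=4.826e+09 Hz, fH=5.829e+09 Hz


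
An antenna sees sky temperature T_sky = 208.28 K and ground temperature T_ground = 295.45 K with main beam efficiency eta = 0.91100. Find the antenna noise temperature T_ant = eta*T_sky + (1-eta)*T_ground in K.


T_ant = 0.91100 * 208.28 + (1 - 0.91100) * 295.45 = 216.0 K

216.0 K


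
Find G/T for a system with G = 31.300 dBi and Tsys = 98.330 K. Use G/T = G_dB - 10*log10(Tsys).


G/T = 31.300 - 10*log10(98.330) = 31.300 - 19.92686 = 11.37 dB/K

11.37 dB/K


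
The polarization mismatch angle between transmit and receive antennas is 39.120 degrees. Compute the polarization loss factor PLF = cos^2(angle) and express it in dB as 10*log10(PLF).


PLF_linear = cos^2(39.120 deg) = 0.6019063
PLF_dB = 10 * log10(0.6019063) = -2.205 dB

-2.205 dB


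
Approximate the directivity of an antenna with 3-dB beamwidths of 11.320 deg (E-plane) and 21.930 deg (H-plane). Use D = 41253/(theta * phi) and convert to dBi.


D_linear = 41253 / (11.320 * 21.930) = 166.1768
D_dBi = 10 * log10(166.1768) = 22.21 dBi

22.21 dBi


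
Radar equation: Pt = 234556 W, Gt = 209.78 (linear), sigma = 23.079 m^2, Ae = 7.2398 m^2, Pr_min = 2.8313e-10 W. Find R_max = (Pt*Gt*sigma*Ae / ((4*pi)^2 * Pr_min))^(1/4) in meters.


R^4 = 234556*209.78*23.079*7.2398 / ((4*pi)^2 * 2.8313e-10) = 1.838860e+17
R_max = 1.838860e+17^0.25 = 20708 m

20708 m


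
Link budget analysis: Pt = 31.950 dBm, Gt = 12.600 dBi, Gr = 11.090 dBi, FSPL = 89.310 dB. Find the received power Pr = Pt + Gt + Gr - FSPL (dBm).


Pr = 31.950 + 12.600 + 11.090 - 89.310 = -33.67 dBm

-33.67 dBm


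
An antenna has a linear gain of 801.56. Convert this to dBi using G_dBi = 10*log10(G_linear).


G_dBi = 10 * log10(801.56) = 29.04 dBi

29.04 dBi


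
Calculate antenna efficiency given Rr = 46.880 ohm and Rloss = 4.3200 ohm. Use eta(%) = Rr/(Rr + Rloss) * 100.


eta = 46.880 / (46.880 + 4.3200) * 100 = 91.56%

91.56%


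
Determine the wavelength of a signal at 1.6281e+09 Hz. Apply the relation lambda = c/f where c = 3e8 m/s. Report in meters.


lambda = c / f = 3.0000e+08 / 1.6281e+09 = 0.1843 m

0.1843 m


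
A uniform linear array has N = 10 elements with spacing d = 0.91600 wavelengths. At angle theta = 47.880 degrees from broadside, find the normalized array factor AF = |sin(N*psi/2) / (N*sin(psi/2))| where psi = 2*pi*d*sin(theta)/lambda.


psi = 2*pi*0.91600*sin(47.880 deg) = 4.269019 rad
AF = |sin(10*4.269019/2) / (10*sin(4.269019/2))| = 0.07122

0.07122


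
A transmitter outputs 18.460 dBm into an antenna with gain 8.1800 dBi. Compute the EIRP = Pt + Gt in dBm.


EIRP = Pt + Gt = 18.460 + 8.1800 = 26.64 dBm

26.64 dBm


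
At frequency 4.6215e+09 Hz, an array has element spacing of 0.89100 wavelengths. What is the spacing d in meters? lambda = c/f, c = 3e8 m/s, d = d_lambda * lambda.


lambda = c / f = 3.0000e+08 / 4.6215e+09 = 0.06491399 m
d = 0.89100 * 0.06491399 = 0.05784 m

0.05784 m


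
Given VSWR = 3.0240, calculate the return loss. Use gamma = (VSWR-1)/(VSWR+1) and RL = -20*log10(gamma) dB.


gamma = (3.0240 - 1) / (3.0240 + 1) = 0.5029821
RL = -20 * log10(0.5029821) = 5.969 dB

5.969 dB


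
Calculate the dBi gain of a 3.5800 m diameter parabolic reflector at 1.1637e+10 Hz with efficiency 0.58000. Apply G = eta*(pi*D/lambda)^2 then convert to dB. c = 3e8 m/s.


lambda = c / f = 3.0000e+08 / 1.1637e+10 = 0.02577984 m
G_linear = 0.58000 * (pi * 3.5800 / 0.02577984)^2 = 110390.9
G_dBi = 10 * log10(110390.9) = 50.43 dBi

50.43 dBi


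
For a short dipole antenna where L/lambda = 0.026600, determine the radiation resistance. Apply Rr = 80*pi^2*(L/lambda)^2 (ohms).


Rr = 80 * pi^2 * (0.026600)^2 = 80 * 9.869604 * 7.075600e-04 = 0.5587 ohm

0.5587 ohm


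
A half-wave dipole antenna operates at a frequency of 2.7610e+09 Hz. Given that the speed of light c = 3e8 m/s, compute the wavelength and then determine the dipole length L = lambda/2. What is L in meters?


lambda = c / f = 3.0000e+08 / 2.7610e+09 = 0.1086563 m
L = lambda / 2 = 0.1086563 / 2 = 0.05433 m

0.05433 m


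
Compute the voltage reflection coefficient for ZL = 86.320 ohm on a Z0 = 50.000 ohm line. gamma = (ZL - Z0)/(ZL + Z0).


gamma = (86.320 - 50.000) / (86.320 + 50.000) = 0.2664

0.2664


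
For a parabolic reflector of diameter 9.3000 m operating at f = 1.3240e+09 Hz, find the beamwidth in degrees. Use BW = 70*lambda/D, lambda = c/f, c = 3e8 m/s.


lambda = c / f = 3.0000e+08 / 1.3240e+09 = 0.2265861 m
BW = 70 * 0.2265861 / 9.3000 = 1.705 deg

1.705 deg


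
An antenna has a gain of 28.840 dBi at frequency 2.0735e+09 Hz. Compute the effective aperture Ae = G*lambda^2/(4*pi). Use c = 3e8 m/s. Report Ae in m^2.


lambda = c / f = 3.0000e+08 / 2.0735e+09 = 0.1446829 m
G_linear = 10^(28.840/10) = 765.5966
Ae = G_linear * lambda^2 / (4*pi) = 765.5966 * 0.1446829^2 / (4*pi) = 1.275 m^2

1.275 m^2


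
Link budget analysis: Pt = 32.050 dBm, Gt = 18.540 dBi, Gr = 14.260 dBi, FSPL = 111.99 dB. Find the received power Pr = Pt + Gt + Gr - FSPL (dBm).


Pr = 32.050 + 18.540 + 14.260 - 111.99 = -47.14 dBm

-47.14 dBm


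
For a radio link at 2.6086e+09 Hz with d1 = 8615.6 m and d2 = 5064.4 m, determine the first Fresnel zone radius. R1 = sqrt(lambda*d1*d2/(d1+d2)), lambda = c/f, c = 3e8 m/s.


lambda = c / f = 3.0000e+08 / 2.6086e+09 = 0.1150042 m
R1 = sqrt(0.1150042 * 8615.6 * 5064.4 / (8615.6 + 5064.4)) = 19.15 m

19.15 m


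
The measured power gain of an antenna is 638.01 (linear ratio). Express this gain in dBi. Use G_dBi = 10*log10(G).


G_dBi = 10 * log10(638.01) = 28.05 dBi

28.05 dBi


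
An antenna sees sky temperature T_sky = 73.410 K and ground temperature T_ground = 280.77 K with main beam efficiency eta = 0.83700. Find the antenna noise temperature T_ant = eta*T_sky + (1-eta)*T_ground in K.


T_ant = 0.83700 * 73.410 + (1 - 0.83700) * 280.77 = 107.2 K

107.2 K


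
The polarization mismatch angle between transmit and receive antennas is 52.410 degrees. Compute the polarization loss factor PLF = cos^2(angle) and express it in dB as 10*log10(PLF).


PLF_linear = cos^2(52.410 deg) = 0.3721084
PLF_dB = 10 * log10(0.3721084) = -4.293 dB

-4.293 dB


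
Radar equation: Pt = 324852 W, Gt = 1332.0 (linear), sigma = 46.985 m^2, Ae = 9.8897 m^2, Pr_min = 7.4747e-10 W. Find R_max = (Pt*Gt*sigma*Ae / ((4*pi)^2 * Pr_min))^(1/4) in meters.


R^4 = 324852*1332.0*46.985*9.8897 / ((4*pi)^2 * 7.4747e-10) = 1.703408e+18
R_max = 1.703408e+18^0.25 = 36127 m

36127 m


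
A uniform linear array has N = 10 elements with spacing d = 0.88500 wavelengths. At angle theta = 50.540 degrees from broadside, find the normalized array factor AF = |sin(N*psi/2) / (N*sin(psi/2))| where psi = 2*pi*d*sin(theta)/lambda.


psi = 2*pi*0.88500*sin(50.540 deg) = 4.293179 rad
AF = |sin(10*4.293179/2) / (10*sin(4.293179/2))| = 0.05978

0.05978


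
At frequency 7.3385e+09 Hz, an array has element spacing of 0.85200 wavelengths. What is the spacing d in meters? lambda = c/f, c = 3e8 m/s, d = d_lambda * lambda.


lambda = c / f = 3.0000e+08 / 7.3385e+09 = 0.04088029 m
d = 0.85200 * 0.04088029 = 0.03483 m

0.03483 m


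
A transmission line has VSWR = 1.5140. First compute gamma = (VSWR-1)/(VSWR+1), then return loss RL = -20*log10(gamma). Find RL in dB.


gamma = (1.5140 - 1) / (1.5140 + 1) = 0.2044551
RL = -20 * log10(0.2044551) = 13.79 dB

13.79 dB


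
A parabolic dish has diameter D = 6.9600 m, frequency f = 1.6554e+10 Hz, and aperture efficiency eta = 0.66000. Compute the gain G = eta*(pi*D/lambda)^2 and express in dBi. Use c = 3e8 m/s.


lambda = c / f = 3.0000e+08 / 1.6554e+10 = 0.01812251 m
G_linear = 0.66000 * (pi * 6.9600 / 0.01812251)^2 = 960783.3
G_dBi = 10 * log10(960783.3) = 59.83 dBi

59.83 dBi


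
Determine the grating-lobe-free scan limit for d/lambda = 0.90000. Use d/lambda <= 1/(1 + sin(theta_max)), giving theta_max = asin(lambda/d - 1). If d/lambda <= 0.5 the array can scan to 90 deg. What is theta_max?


lambda/d - 1 = 1/0.90000 - 1 = 0.1111111
theta_max = asin(0.1111111) = 6.379 deg

6.379 deg


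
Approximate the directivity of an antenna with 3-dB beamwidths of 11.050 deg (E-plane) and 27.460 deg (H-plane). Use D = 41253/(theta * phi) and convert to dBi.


D_linear = 41253 / (11.050 * 27.460) = 135.9542
D_dBi = 10 * log10(135.9542) = 21.33 dBi

21.33 dBi


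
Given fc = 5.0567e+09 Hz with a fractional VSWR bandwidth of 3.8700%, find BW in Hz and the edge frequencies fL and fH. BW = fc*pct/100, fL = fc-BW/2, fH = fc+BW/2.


BW = 5.0567e+09 * 3.8700/100 = 1.956943e+08 Hz
fL = 5.0567e+09 - 1.956943e+08/2 = 4.959e+09 Hz
fH = 5.0567e+09 + 1.956943e+08/2 = 5.155e+09 Hz

BW=1.957e+08 Hz, fL=4.959e+09 Hz, fH=5.155e+09 Hz


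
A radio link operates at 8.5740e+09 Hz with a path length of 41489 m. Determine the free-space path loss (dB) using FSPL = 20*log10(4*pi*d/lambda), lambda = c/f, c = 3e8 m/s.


lambda = c / f = 3.0000e+08 / 8.5740e+09 = 0.03498950 m
FSPL = 20 * log10(4*pi*41489/0.03498950) = 143.5 dB

143.5 dB


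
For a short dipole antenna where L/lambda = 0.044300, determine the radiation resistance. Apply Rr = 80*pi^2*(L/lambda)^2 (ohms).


Rr = 80 * pi^2 * (0.044300)^2 = 80 * 9.869604 * 1.962490e-03 = 1.550 ohm

1.550 ohm


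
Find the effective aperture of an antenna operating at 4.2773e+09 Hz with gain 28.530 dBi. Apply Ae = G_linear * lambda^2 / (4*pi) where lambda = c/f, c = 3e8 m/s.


lambda = c / f = 3.0000e+08 / 4.2773e+09 = 0.07013770 m
G_linear = 10^(28.530/10) = 712.8530
Ae = G_linear * lambda^2 / (4*pi) = 712.8530 * 0.07013770^2 / (4*pi) = 0.2791 m^2

0.2791 m^2


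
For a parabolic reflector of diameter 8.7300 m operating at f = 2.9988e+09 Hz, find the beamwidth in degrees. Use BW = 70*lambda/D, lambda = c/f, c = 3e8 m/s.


lambda = c / f = 3.0000e+08 / 2.9988e+09 = 0.1000400 m
BW = 70 * 0.1000400 / 8.7300 = 0.8022 deg

0.8022 deg


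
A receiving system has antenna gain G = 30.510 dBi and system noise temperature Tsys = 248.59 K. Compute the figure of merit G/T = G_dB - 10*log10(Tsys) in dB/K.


G/T = 30.510 - 10*log10(248.59) = 30.510 - 23.95484 = 6.555 dB/K

6.555 dB/K


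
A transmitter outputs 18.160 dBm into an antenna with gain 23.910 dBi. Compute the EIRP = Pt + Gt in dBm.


EIRP = Pt + Gt = 18.160 + 23.910 = 42.07 dBm

42.07 dBm


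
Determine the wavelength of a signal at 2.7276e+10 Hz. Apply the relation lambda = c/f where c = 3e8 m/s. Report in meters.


lambda = c / f = 3.0000e+08 / 2.7276e+10 = 0.01100 m

0.01100 m


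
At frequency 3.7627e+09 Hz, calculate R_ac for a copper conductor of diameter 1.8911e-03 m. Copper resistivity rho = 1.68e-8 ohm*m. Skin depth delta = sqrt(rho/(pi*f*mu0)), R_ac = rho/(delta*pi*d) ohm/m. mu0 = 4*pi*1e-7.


delta = sqrt(1.68e-8 / (pi * 3.7627e+09 * 4*pi*1e-7)) = 1.063469e-06 m
R_ac = 1.68e-8 / (1.063469e-06 * pi * 1.8911e-03) = 2.659 ohm/m

2.659 ohm/m


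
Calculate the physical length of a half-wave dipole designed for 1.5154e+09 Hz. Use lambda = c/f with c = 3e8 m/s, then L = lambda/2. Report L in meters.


lambda = c / f = 3.0000e+08 / 1.5154e+09 = 0.1979675 m
L = lambda / 2 = 0.1979675 / 2 = 0.09898 m

0.09898 m


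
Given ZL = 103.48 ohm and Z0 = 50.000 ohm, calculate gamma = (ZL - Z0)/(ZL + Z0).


gamma = (103.48 - 50.000) / (103.48 + 50.000) = 0.3484

0.3484


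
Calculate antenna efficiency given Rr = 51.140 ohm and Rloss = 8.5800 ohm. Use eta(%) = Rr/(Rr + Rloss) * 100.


eta = 51.140 / (51.140 + 8.5800) * 100 = 85.63%

85.63%


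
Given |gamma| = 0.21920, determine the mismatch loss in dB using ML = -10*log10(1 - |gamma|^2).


ML = -10 * log10(1 - 0.21920^2) = -10 * log10(0.95195136) = 0.2139 dB

0.2139 dB


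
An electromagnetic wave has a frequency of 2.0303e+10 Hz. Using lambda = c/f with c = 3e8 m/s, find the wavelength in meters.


lambda = c / f = 3.0000e+08 / 2.0303e+10 = 0.01478 m

0.01478 m


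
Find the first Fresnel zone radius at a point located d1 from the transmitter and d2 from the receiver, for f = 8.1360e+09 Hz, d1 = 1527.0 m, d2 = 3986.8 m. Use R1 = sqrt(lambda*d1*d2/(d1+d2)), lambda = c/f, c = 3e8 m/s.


lambda = c / f = 3.0000e+08 / 8.1360e+09 = 0.03687316 m
R1 = sqrt(0.03687316 * 1527.0 * 3986.8 / (1527.0 + 3986.8)) = 6.381 m

6.381 m


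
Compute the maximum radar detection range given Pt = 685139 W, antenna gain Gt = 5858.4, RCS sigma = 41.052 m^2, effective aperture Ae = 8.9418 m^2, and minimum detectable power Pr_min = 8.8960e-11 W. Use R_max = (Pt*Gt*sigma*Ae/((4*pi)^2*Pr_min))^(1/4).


R^4 = 685139*5858.4*41.052*8.9418 / ((4*pi)^2 * 8.8960e-11) = 1.048824e+20
R_max = 1.048824e+20^0.25 = 101199 m

101199 m


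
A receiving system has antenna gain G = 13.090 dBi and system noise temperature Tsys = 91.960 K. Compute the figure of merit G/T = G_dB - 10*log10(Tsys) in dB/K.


G/T = 13.090 - 10*log10(91.960) = 13.090 - 19.63599 = -6.546 dB/K

-6.546 dB/K


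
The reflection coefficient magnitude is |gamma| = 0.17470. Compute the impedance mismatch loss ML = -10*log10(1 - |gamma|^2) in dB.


ML = -10 * log10(1 - 0.17470^2) = -10 * log10(0.96947991) = 0.1346 dB

0.1346 dB


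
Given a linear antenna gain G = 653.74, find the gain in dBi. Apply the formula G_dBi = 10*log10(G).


G_dBi = 10 * log10(653.74) = 28.15 dBi

28.15 dBi


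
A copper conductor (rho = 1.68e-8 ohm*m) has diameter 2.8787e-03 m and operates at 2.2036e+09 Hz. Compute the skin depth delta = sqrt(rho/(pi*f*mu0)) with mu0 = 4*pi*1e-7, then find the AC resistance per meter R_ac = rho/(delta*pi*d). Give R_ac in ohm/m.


delta = sqrt(1.68e-8 / (pi * 2.2036e+09 * 4*pi*1e-7)) = 1.389659e-06 m
R_ac = 1.68e-8 / (1.389659e-06 * pi * 2.8787e-03) = 1.337 ohm/m

1.337 ohm/m


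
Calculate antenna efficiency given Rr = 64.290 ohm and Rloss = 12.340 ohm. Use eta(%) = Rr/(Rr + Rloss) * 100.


eta = 64.290 / (64.290 + 12.340) * 100 = 83.90%

83.90%


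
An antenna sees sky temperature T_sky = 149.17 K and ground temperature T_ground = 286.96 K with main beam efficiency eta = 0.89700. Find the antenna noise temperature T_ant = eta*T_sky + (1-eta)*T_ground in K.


T_ant = 0.89700 * 149.17 + (1 - 0.89700) * 286.96 = 163.4 K

163.4 K


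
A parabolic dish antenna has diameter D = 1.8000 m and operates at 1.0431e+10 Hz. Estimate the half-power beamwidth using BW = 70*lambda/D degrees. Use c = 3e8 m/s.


lambda = c / f = 3.0000e+08 / 1.0431e+10 = 0.02876043 m
BW = 70 * 0.02876043 / 1.8000 = 1.118 deg

1.118 deg


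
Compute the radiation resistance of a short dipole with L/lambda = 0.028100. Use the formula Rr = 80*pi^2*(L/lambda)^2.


Rr = 80 * pi^2 * (0.028100)^2 = 80 * 9.869604 * 7.896100e-04 = 0.6235 ohm

0.6235 ohm


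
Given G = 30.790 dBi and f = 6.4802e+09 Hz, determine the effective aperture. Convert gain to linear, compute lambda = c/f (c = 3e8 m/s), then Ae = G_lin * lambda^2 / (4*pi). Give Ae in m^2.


lambda = c / f = 3.0000e+08 / 6.4802e+09 = 0.04629487 m
G_linear = 10^(30.790/10) = 1199.499
Ae = G_linear * lambda^2 / (4*pi) = 1199.499 * 0.04629487^2 / (4*pi) = 0.2046 m^2

0.2046 m^2


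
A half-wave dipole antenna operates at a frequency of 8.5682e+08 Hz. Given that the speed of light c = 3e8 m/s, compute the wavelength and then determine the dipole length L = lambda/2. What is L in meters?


lambda = c / f = 3.0000e+08 / 8.5682e+08 = 0.3501319 m
L = lambda / 2 = 0.3501319 / 2 = 0.1751 m

0.1751 m


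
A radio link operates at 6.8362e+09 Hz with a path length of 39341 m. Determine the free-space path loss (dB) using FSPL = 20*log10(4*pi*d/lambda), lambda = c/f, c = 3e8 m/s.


lambda = c / f = 3.0000e+08 / 6.8362e+09 = 0.04388403 m
FSPL = 20 * log10(4*pi*39341/0.04388403) = 141.0 dB

141.0 dB


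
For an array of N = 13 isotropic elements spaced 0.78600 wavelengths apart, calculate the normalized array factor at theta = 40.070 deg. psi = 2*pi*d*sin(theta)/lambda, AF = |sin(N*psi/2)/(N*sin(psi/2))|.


psi = 2*pi*0.78600*sin(40.070 deg) = 3.179080 rad
AF = |sin(13*3.179080/2) / (13*sin(3.179080/2))| = 0.07466

0.07466


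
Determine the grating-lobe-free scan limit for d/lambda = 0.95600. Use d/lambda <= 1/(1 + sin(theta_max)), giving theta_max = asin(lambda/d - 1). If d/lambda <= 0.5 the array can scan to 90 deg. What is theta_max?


lambda/d - 1 = 1/0.95600 - 1 = 0.04602510
theta_max = asin(0.04602510) = 2.638 deg

2.638 deg


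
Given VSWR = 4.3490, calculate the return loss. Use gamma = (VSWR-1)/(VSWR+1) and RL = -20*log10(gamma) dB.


gamma = (4.3490 - 1) / (4.3490 + 1) = 0.6260983
RL = -20 * log10(0.6260983) = 4.067 dB

4.067 dB


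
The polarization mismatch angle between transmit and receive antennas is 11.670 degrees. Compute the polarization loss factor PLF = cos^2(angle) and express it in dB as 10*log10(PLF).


PLF_linear = cos^2(11.670 deg) = 0.9590850
PLF_dB = 10 * log10(0.9590850) = -0.1814 dB

-0.1814 dB


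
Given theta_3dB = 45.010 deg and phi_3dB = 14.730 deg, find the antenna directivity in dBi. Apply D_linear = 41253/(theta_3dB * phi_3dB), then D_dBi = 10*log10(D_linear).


D_linear = 41253 / (45.010 * 14.730) = 62.22197
D_dBi = 10 * log10(62.22197) = 17.94 dBi

17.94 dBi


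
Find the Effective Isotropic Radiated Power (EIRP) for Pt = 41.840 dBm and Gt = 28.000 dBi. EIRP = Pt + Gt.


EIRP = Pt + Gt = 41.840 + 28.000 = 69.84 dBm

69.84 dBm


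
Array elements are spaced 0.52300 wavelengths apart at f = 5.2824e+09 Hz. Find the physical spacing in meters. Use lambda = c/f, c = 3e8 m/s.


lambda = c / f = 3.0000e+08 / 5.2824e+09 = 0.05679237 m
d = 0.52300 * 0.05679237 = 0.02970 m

0.02970 m


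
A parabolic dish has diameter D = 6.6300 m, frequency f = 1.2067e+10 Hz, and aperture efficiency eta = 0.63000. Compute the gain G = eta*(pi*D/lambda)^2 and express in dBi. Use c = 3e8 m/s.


lambda = c / f = 3.0000e+08 / 1.2067e+10 = 0.02486119 m
G_linear = 0.63000 * (pi * 6.6300 / 0.02486119)^2 = 442204.9
G_dBi = 10 * log10(442204.9) = 56.46 dBi

56.46 dBi


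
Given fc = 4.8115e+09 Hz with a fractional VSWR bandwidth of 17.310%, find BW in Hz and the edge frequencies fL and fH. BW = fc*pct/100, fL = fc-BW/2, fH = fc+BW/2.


BW = 4.8115e+09 * 17.310/100 = 8.328706e+08 Hz
fL = 4.8115e+09 - 8.328706e+08/2 = 4.395e+09 Hz
fH = 4.8115e+09 + 8.328706e+08/2 = 5.228e+09 Hz

BW=8.329e+08 Hz, fL=4.395e+09 Hz, fH=5.228e+09 Hz


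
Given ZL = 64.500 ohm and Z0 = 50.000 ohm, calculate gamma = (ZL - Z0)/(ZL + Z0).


gamma = (64.500 - 50.000) / (64.500 + 50.000) = 0.1266

0.1266


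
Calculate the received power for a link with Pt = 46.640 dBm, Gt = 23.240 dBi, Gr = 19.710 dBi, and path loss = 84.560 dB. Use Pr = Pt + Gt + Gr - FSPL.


Pr = 46.640 + 23.240 + 19.710 - 84.560 = 5.03 dBm

5.03 dBm


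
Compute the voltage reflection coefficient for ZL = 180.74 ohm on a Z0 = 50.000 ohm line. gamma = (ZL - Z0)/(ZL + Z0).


gamma = (180.74 - 50.000) / (180.74 + 50.000) = 0.5666

0.5666


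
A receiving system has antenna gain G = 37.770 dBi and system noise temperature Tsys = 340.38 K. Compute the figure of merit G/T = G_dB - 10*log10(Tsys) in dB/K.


G/T = 37.770 - 10*log10(340.38) = 37.770 - 25.31964 = 12.45 dB/K

12.45 dB/K


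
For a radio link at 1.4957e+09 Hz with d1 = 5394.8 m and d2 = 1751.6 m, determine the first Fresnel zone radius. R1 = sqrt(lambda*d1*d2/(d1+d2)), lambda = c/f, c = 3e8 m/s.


lambda = c / f = 3.0000e+08 / 1.4957e+09 = 0.2005750 m
R1 = sqrt(0.2005750 * 5394.8 * 1751.6 / (5394.8 + 1751.6)) = 16.29 m

16.29 m


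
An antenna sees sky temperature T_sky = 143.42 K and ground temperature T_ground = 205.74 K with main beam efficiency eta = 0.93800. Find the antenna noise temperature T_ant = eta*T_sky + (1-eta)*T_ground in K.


T_ant = 0.93800 * 143.42 + (1 - 0.93800) * 205.74 = 147.3 K

147.3 K


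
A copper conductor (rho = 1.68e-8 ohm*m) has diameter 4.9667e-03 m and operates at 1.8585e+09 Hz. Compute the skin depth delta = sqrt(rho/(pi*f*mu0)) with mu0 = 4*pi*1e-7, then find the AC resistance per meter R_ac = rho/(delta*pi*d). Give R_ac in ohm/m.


delta = sqrt(1.68e-8 / (pi * 1.8585e+09 * 4*pi*1e-7)) = 1.513190e-06 m
R_ac = 1.68e-8 / (1.513190e-06 * pi * 4.9667e-03) = 0.7115 ohm/m

0.7115 ohm/m


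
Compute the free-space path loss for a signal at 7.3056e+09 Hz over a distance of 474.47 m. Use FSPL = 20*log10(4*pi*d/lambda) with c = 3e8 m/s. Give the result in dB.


lambda = c / f = 3.0000e+08 / 7.3056e+09 = 0.04106439 m
FSPL = 20 * log10(4*pi*474.47/0.04106439) = 103.2 dB

103.2 dB


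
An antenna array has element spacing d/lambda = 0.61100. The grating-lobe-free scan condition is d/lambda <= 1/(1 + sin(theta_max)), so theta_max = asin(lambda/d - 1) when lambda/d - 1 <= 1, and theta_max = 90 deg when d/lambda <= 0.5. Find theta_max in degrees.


lambda/d - 1 = 1/0.61100 - 1 = 0.6366612
theta_max = asin(0.6366612) = 39.54 deg

39.54 deg


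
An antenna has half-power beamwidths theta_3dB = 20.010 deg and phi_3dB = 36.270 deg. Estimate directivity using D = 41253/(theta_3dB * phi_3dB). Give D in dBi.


D_linear = 41253 / (20.010 * 36.270) = 56.84089
D_dBi = 10 * log10(56.84089) = 17.55 dBi

17.55 dBi


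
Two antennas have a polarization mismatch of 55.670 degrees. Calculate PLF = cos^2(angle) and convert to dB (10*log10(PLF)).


PLF_linear = cos^2(55.670 deg) = 0.3180492
PLF_dB = 10 * log10(0.3180492) = -4.975 dB

-4.975 dB


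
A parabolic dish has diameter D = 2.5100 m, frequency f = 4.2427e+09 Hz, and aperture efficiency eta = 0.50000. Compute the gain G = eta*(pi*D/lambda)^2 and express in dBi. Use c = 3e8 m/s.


lambda = c / f = 3.0000e+08 / 4.2427e+09 = 0.07070969 m
G_linear = 0.50000 * (pi * 2.5100 / 0.07070969)^2 = 6218.123
G_dBi = 10 * log10(6218.123) = 37.94 dBi

37.94 dBi


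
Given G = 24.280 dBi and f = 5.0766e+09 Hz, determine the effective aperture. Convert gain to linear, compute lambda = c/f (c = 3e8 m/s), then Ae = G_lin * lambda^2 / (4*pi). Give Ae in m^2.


lambda = c / f = 3.0000e+08 / 5.0766e+09 = 0.05909467 m
G_linear = 10^(24.280/10) = 267.9168
Ae = G_linear * lambda^2 / (4*pi) = 267.9168 * 0.05909467^2 / (4*pi) = 0.07445 m^2

0.07445 m^2


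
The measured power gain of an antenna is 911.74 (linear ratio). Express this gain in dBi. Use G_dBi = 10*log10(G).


G_dBi = 10 * log10(911.74) = 29.60 dBi

29.60 dBi


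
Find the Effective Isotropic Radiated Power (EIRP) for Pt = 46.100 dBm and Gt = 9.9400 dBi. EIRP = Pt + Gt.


EIRP = Pt + Gt = 46.100 + 9.9400 = 56.04 dBm

56.04 dBm


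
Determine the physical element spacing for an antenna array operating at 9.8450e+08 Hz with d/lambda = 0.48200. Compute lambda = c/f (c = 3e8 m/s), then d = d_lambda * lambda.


lambda = c / f = 3.0000e+08 / 9.8450e+08 = 0.3047232 m
d = 0.48200 * 0.3047232 = 0.1469 m

0.1469 m


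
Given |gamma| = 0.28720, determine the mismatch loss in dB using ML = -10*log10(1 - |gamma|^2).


ML = -10 * log10(1 - 0.28720^2) = -10 * log10(0.91751616) = 0.3739 dB

0.3739 dB


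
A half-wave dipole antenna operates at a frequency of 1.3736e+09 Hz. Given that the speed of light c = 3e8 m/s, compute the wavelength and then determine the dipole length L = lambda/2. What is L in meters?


lambda = c / f = 3.0000e+08 / 1.3736e+09 = 0.2184042 m
L = lambda / 2 = 0.2184042 / 2 = 0.1092 m

0.1092 m


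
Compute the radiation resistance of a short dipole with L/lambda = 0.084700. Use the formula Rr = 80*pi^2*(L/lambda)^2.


Rr = 80 * pi^2 * (0.084700)^2 = 80 * 9.869604 * 7.174090e-03 = 5.664 ohm

5.664 ohm


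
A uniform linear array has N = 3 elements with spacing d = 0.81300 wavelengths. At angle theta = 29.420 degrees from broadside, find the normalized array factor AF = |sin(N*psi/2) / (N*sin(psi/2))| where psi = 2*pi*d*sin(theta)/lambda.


psi = 2*pi*0.81300*sin(29.420 deg) = 2.509202 rad
AF = |sin(3*2.509202/2) / (3*sin(2.509202/2))| = 0.2044

0.2044


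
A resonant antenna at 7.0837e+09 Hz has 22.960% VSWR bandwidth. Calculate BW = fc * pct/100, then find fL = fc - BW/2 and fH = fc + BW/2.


BW = 7.0837e+09 * 22.960/100 = 1.626418e+09 Hz
fL = 7.0837e+09 - 1.626418e+09/2 = 6.270e+09 Hz
fH = 7.0837e+09 + 1.626418e+09/2 = 7.897e+09 Hz

BW=1.626e+09 Hz, fL=6.270e+09 Hz, fH=7.897e+09 Hz


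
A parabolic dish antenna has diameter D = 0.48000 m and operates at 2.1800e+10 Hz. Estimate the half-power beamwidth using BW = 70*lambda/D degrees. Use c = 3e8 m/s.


lambda = c / f = 3.0000e+08 / 2.1800e+10 = 0.01376147 m
BW = 70 * 0.01376147 / 0.48000 = 2.007 deg

2.007 deg


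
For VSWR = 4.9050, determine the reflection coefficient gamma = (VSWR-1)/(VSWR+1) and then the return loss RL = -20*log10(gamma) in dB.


gamma = (4.9050 - 1) / (4.9050 + 1) = 0.6613040
RL = -20 * log10(0.6613040) = 3.592 dB

3.592 dB


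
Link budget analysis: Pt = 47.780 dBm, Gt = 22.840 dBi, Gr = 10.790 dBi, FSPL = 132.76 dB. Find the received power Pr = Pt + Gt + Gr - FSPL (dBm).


Pr = 47.780 + 22.840 + 10.790 - 132.76 = -51.35 dBm

-51.35 dBm


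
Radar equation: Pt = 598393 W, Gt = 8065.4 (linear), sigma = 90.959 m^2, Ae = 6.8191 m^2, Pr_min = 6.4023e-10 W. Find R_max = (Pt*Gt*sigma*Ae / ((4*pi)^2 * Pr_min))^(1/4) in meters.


R^4 = 598393*8065.4*90.959*6.8191 / ((4*pi)^2 * 6.4023e-10) = 2.960939e+19
R_max = 2.960939e+19^0.25 = 73766 m

73766 m


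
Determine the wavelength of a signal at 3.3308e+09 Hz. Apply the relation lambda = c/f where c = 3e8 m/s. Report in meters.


lambda = c / f = 3.0000e+08 / 3.3308e+09 = 0.09007 m

0.09007 m


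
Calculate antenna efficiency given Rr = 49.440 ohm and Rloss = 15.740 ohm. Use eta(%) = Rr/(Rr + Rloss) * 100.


eta = 49.440 / (49.440 + 15.740) * 100 = 75.85%

75.85%


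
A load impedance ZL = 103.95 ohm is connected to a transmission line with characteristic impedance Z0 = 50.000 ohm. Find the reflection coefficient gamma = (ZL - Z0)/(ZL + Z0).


gamma = (103.95 - 50.000) / (103.95 + 50.000) = 0.3504

0.3504


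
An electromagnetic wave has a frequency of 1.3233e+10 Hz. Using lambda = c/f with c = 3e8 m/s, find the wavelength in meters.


lambda = c / f = 3.0000e+08 / 1.3233e+10 = 0.02267 m

0.02267 m


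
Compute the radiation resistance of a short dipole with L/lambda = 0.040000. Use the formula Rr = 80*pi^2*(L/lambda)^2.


Rr = 80 * pi^2 * (0.040000)^2 = 80 * 9.869604 * 1.600000e-03 = 1.263 ohm

1.263 ohm


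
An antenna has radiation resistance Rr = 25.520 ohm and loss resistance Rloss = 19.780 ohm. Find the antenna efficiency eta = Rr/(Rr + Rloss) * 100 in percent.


eta = 25.520 / (25.520 + 19.780) * 100 = 56.34%

56.34%


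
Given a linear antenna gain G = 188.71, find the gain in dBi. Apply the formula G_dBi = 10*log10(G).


G_dBi = 10 * log10(188.71) = 22.76 dBi

22.76 dBi


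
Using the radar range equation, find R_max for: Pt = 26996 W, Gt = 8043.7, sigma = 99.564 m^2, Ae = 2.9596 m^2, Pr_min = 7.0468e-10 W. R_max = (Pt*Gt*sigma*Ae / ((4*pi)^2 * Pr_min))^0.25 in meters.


R^4 = 26996*8043.7*99.564*2.9596 / ((4*pi)^2 * 7.0468e-10) = 5.750147e+17
R_max = 5.750147e+17^0.25 = 27537 m

27537 m


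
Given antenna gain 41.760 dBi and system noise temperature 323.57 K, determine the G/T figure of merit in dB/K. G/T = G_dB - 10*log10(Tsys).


G/T = 41.760 - 10*log10(323.57) = 41.760 - 25.09968 = 16.66 dB/K

16.66 dB/K


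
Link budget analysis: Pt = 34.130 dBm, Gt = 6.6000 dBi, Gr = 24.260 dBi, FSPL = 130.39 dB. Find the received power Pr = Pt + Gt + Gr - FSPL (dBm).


Pr = 34.130 + 6.6000 + 24.260 - 130.39 = -65.40 dBm

-65.40 dBm


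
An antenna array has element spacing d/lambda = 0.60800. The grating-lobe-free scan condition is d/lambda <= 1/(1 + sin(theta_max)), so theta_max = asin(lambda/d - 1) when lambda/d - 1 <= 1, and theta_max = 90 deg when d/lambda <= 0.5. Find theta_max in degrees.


lambda/d - 1 = 1/0.60800 - 1 = 0.6447368
theta_max = asin(0.6447368) = 40.15 deg

40.15 deg


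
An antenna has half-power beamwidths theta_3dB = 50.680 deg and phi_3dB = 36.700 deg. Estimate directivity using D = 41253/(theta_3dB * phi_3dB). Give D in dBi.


D_linear = 41253 / (50.680 * 36.700) = 22.17956
D_dBi = 10 * log10(22.17956) = 13.46 dBi

13.46 dBi


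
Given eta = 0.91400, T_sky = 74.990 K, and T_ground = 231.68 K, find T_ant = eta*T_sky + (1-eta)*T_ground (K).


T_ant = 0.91400 * 74.990 + (1 - 0.91400) * 231.68 = 88.47 K

88.47 K


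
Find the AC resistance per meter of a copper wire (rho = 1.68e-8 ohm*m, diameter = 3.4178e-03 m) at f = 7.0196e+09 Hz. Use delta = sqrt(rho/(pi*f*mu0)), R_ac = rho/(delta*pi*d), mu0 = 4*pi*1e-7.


delta = sqrt(1.68e-8 / (pi * 7.0196e+09 * 4*pi*1e-7)) = 7.786075e-07 m
R_ac = 1.68e-8 / (7.786075e-07 * pi * 3.4178e-03) = 2.010 ohm/m

2.010 ohm/m


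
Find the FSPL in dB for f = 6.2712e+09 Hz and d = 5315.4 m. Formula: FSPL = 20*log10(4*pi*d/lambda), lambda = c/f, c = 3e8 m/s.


lambda = c / f = 3.0000e+08 / 6.2712e+09 = 0.04783773 m
FSPL = 20 * log10(4*pi*5315.4/0.04783773) = 122.9 dB

122.9 dB


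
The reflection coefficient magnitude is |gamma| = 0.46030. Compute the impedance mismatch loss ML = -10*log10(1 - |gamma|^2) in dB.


ML = -10 * log10(1 - 0.46030^2) = -10 * log10(0.78812391) = 1.034 dB

1.034 dB


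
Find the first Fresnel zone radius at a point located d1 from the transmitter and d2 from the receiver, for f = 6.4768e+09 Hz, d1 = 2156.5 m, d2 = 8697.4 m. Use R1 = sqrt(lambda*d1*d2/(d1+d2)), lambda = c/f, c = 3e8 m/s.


lambda = c / f = 3.0000e+08 / 6.4768e+09 = 0.04631917 m
R1 = sqrt(0.04631917 * 2156.5 * 8697.4 / (2156.5 + 8697.4)) = 8.947 m

8.947 m


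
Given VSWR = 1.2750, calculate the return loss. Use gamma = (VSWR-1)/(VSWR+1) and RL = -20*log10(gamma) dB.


gamma = (1.2750 - 1) / (1.2750 + 1) = 0.1208791
RL = -20 * log10(0.1208791) = 18.35 dB

18.35 dB


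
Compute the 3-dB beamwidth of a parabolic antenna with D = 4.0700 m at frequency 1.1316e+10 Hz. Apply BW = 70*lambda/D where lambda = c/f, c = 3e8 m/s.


lambda = c / f = 3.0000e+08 / 1.1316e+10 = 0.02651113 m
BW = 70 * 0.02651113 / 4.0700 = 0.4560 deg

0.4560 deg


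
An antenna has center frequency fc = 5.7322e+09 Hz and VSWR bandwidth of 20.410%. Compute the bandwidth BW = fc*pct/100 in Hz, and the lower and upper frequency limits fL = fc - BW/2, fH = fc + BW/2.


BW = 5.7322e+09 * 20.410/100 = 1.169942e+09 Hz
fL = 5.7322e+09 - 1.169942e+09/2 = 5.147e+09 Hz
fH = 5.7322e+09 + 1.169942e+09/2 = 6.317e+09 Hz

BW=1.170e+09 Hz, fL=5.147e+09 Hz, fH=6.317e+09 Hz


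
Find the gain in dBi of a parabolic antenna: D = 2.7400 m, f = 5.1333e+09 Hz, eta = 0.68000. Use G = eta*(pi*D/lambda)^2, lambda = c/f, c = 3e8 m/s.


lambda = c / f = 3.0000e+08 / 5.1333e+09 = 0.05844194 m
G_linear = 0.68000 * (pi * 2.7400 / 0.05844194)^2 = 14752.33
G_dBi = 10 * log10(14752.33) = 41.69 dBi

41.69 dBi


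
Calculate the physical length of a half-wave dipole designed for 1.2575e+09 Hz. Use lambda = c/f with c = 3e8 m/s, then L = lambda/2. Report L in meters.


lambda = c / f = 3.0000e+08 / 1.2575e+09 = 0.2385686 m
L = lambda / 2 = 0.2385686 / 2 = 0.1193 m

0.1193 m


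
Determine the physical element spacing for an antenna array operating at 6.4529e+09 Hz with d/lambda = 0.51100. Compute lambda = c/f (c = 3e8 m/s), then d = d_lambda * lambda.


lambda = c / f = 3.0000e+08 / 6.4529e+09 = 0.04649073 m
d = 0.51100 * 0.04649073 = 0.02376 m

0.02376 m


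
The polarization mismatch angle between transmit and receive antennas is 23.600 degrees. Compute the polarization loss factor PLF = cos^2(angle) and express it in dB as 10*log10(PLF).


PLF_linear = cos^2(23.600 deg) = 0.8397207
PLF_dB = 10 * log10(0.8397207) = -0.7587 dB

-0.7587 dB


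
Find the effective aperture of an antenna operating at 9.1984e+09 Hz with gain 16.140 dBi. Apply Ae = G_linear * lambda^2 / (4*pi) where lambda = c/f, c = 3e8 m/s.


lambda = c / f = 3.0000e+08 / 9.1984e+09 = 0.03261437 m
G_linear = 10^(16.140/10) = 41.11497
Ae = G_linear * lambda^2 / (4*pi) = 41.11497 * 0.03261437^2 / (4*pi) = 3.480e-03 m^2

3.480e-03 m^2


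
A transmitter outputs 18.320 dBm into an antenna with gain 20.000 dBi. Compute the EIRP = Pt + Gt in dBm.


EIRP = Pt + Gt = 18.320 + 20.000 = 38.32 dBm

38.32 dBm


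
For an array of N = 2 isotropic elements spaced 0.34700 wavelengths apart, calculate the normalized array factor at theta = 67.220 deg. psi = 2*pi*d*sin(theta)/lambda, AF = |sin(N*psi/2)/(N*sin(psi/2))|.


psi = 2*pi*0.34700*sin(67.220 deg) = 2.010201 rad
AF = |sin(2*2.010201/2) / (2*sin(2.010201/2))| = 0.5360

0.5360


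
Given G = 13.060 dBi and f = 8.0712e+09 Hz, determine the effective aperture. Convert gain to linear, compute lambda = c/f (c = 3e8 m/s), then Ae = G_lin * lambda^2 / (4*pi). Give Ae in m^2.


lambda = c / f = 3.0000e+08 / 8.0712e+09 = 0.03716919 m
G_linear = 10^(13.060/10) = 20.23019
Ae = G_linear * lambda^2 / (4*pi) = 20.23019 * 0.03716919^2 / (4*pi) = 2.224e-03 m^2

2.224e-03 m^2


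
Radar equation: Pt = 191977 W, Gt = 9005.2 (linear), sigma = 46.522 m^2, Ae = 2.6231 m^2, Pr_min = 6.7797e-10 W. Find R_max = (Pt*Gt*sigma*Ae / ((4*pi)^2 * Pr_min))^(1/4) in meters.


R^4 = 191977*9005.2*46.522*2.6231 / ((4*pi)^2 * 6.7797e-10) = 1.970541e+18
R_max = 1.970541e+18^0.25 = 37467 m

37467 m


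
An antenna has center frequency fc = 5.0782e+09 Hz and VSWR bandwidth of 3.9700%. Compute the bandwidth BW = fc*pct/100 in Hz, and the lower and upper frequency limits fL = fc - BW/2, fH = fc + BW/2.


BW = 5.0782e+09 * 3.9700/100 = 2.016045e+08 Hz
fL = 5.0782e+09 - 2.016045e+08/2 = 4.977e+09 Hz
fH = 5.0782e+09 + 2.016045e+08/2 = 5.179e+09 Hz

BW=2.016e+08 Hz, fL=4.977e+09 Hz, fH=5.179e+09 Hz


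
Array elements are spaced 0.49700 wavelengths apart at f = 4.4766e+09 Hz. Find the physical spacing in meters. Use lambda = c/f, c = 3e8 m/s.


lambda = c / f = 3.0000e+08 / 4.4766e+09 = 0.06701515 m
d = 0.49700 * 0.06701515 = 0.03331 m

0.03331 m


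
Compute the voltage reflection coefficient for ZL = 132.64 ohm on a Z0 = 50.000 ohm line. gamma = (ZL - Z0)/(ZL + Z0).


gamma = (132.64 - 50.000) / (132.64 + 50.000) = 0.4525

0.4525


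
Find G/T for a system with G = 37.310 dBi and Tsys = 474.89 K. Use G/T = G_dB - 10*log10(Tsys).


G/T = 37.310 - 10*log10(474.89) = 37.310 - 26.76593 = 10.54 dB/K

10.54 dB/K


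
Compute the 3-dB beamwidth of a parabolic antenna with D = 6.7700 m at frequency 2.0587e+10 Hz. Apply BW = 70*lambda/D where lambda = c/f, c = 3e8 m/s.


lambda = c / f = 3.0000e+08 / 2.0587e+10 = 0.01457230 m
BW = 70 * 0.01457230 / 6.7700 = 0.1507 deg

0.1507 deg


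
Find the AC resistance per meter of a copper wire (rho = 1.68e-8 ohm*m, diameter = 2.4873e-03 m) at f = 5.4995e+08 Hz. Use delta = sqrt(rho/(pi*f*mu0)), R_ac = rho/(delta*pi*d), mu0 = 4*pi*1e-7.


delta = sqrt(1.68e-8 / (pi * 5.4995e+08 * 4*pi*1e-7)) = 2.781718e-06 m
R_ac = 1.68e-8 / (2.781718e-06 * pi * 2.4873e-03) = 0.7729 ohm/m

0.7729 ohm/m


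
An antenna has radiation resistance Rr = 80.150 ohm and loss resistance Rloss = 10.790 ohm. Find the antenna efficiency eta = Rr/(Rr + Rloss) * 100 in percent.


eta = 80.150 / (80.150 + 10.790) * 100 = 88.14%

88.14%


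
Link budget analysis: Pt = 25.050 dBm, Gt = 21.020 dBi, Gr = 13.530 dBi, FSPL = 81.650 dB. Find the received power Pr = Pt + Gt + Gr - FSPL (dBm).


Pr = 25.050 + 21.020 + 13.530 - 81.650 = -22.05 dBm

-22.05 dBm


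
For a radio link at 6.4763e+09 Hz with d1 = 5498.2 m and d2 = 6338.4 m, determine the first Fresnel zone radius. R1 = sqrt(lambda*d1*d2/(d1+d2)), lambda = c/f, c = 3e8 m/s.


lambda = c / f = 3.0000e+08 / 6.4763e+09 = 0.04632275 m
R1 = sqrt(0.04632275 * 5498.2 * 6338.4 / (5498.2 + 6338.4)) = 11.68 m

11.68 m


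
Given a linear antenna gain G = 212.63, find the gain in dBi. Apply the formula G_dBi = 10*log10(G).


G_dBi = 10 * log10(212.63) = 23.28 dBi

23.28 dBi


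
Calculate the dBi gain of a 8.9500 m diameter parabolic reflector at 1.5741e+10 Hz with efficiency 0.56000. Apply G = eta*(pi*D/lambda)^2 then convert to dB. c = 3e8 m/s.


lambda = c / f = 3.0000e+08 / 1.5741e+10 = 0.01905851 m
G_linear = 0.56000 * (pi * 8.9500 / 0.01905851)^2 = 1.218866e+06
G_dBi = 10 * log10(1.218866e+06) = 60.86 dBi

60.86 dBi


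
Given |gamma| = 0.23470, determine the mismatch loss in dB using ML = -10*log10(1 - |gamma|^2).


ML = -10 * log10(1 - 0.23470^2) = -10 * log10(0.94491591) = 0.2461 dB

0.2461 dB
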